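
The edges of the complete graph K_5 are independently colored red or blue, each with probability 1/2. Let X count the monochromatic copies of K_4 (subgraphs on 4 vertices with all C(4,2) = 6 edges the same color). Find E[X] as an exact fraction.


Let X = Σ_S X_S over the C(5, 4) = 5 subsets S of size 4, where X_S = 1 if the K_4 on S is monochromatic.
For a fixed S, the K_4 on S has C(4, 2) = 6 edges. P[all 6 edges red] = (1/2)^6, and likewise for blue, so P[monochromatic] = 2·(1/2)^6 = 2^{1 − 6} = 1/32.
By linearity: E[X] = C(5, 4) · 2^{1 − 6} = 5 · 1/32 = 5/32.
Numerically: E[X] ≈ 0.15625.

E[X] = C(5,4)·2^(1−C(4,2)) = 5/32 ≈ 0.15625.


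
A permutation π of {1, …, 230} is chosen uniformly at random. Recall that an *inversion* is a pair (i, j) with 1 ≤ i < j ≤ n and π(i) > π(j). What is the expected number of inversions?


Write X = Σ X_I over the C(230, 2) = 26335 pairs i < j, with X_I the indicator of one inversion.
There are 26335 indicators.
For each fixed pair i < j, the values π(i) and π(j) are two distinct elements of {1, …, 230} in uniformly random order; by symmetry P[π(i) > π(j)] = 1/2.
By linearity: E[X] = 26335 · (1/2) = C(230, 2) · (1/2) = 26335/2 = 26335/2 ≈ 13167.500000.

E[X] = 26335/2 = 13167.500000.


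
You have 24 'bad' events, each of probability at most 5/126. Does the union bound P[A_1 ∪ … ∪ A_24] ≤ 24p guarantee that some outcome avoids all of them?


Union bound: P[∪_{i=1}^{24} A_i] ≤ Σ_i P[A_i] ≤ 24·p = 24·(5/126) = 20/21.
Numerically: 20/21 ≈ 0.95238.
Is 20/21 < 1? YES.
Since P[∪ A_i] ≤ 20/21 < 1, the complement has P[∩ A_i^c] ≥ 1 − 20/21 = 1/21 > 0, so some outcome avoids every A_i.

24·p = 20/21 ≈ 0.95238; existence CERTIFIED by the union bound.


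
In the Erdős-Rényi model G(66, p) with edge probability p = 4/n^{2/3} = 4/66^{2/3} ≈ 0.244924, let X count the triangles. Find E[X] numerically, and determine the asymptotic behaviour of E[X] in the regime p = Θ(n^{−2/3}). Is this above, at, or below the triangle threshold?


Number of potential triangles: C(66, 3) = 45760.
Each occurs with probability p³ ≈ (0.244924)³ ≈ 1.46923783e-02.
By linearity: E[X] = C(66, 3)·p³ ≈ 45760 · 1.46923783e-02 ≈ 672.323232.
Since α = 2/3 < 1, p = c/n^{2/3} ≫ 1/n is above the triangle threshold p ~ 1/n. Asymptotically E[X] ~ (c³/6)·n^{3(1−α)} = (4³/6)·n^{1} → ∞; triangles are abundant w.h.p.

E[X] ≈ 672.323232; in regime p = Θ(1/n^{2/3}) E[X] diverges (above the triangle threshold p ~ 1/n).


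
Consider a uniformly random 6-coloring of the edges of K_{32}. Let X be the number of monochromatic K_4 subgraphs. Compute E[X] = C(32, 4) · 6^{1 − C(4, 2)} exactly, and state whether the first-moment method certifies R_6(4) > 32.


E[X] = C(32, 4) · 6^{1 − 6} = 35960 · 6^{−5} = 35960/7776.
As a reduced fraction: E[X] = 4495/972 ≈ 4.62449.
Is E[X] < 1? NO.
Since E[X] ≥ 1, the first-moment bound is inconclusive at n = 32; it does NOT by itself certify R_6(4) > 32.

E[X] = 4495/972 ≈ 4.62449; E[X] ≥ 1; first-moment method inconclusive here.


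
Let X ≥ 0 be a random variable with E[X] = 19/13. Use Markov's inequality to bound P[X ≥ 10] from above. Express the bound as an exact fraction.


μ = E[X] = 19/13, a = 10.
Markov: P[X ≥ 10] ≤ μ/a = (19/13)/10 = 19/130.
Numerically: ≈ 0.146.
(Since a = 10 > μ = 1.462, the bound 19/130 is < 1 and informative.)

P[X ≥ 10] ≤ 19/130 ≈ 0.146.


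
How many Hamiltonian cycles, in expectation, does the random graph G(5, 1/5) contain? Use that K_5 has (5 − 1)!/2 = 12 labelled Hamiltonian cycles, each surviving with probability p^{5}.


K_5 has (5 − 1)!/2 = 12 labelled Hamiltonian cycles.
For each such Hamiltonian cycle H, let X_H = 1 if all 5 edges of H are present in G. Then P[X_H = 1] = p^{5} = (1/5)^{5} = 1/3125.
By linearity of expectation: E[X] = Σ_H E[X_H] = 12 · p^{5} = 12 · 1/3125 = 12/3125.
Numerically: E[X] ≈ 0.00384.

E[X] = 12 · (1/5)^{5} = 12/3125 ≈ 0.00384.


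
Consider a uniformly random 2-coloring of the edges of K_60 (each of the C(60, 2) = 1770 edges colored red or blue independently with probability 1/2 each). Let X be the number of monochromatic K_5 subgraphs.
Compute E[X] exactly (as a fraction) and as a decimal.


Let X = Σ_S X_S over the C(60, 5) = 5461512 subsets S of size 5, where X_S = 1 if the K_5 on S is monochromatic.
For a fixed S, the K_5 on S has C(5, 2) = 10 edges. P[all 10 edges red] = (1/2)^10, and likewise for blue, so P[monochromatic] = 2·(1/2)^10 = 2^{1 − 10} = 1/512.
By linearity of expectation: E[X] = C(60, 5) · 2^{1 − 10} = 5461512 · 1/512 = 682689/64.
Numerically: E[X] ≈ 10667.016.

E[X] = C(60,5)·2^(1−C(5,2)) = 682689/64 ≈ 10667.016.


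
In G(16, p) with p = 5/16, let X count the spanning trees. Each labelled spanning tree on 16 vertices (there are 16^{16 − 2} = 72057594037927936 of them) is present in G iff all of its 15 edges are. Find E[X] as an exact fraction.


K_16 has 16^{16 − 2} = 72057594037927936 labelled spanning trees.
For each such spanning tree H, let X_H = 1 if all 15 edges of H are present in G. Then P[X_H = 1] = p^{15} = (5/16)^{15} = 30517578125/1152921504606846976.
By linearity: E[X] = Σ_H E[X_H] = 72057594037927936 · p^{15} = 72057594037927936 · 30517578125/1152921504606846976 = 30517578125/16.
Numerically: E[X] ≈ 1.9073e+09.

E[X] = 72057594037927936 · (5/16)^{15} = 30517578125/16 ≈ 1.9073e+09.


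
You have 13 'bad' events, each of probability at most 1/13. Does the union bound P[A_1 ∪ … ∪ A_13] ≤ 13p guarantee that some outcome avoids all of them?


Union bound: P[∪_{i=1}^{13} A_i] ≤ Σ_i P[A_i] ≤ 13·p = 13·(1/13) = 1.
Numerically: 1 ≈ 1.000.
Is 1 < 1? NO.
Since the bound 1 is ≥ 1, the union bound is uninformative here; it does NOT by itself certify existence.

13·p = 1 ≈ 1.000; existence NOT certified by the union bound.


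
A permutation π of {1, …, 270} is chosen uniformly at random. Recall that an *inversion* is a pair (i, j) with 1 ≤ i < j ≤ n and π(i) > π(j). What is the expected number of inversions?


Write X = Σ X_I over the C(270, 2) = 36315 pairs i < j, with X_I the indicator of one inversion.
There are 36315 indicators.
For each fixed pair i < j, the values π(i) and π(j) are two distinct elements of {1, …, 270} in uniformly random order; by symmetry P[π(i) > π(j)] = 1/2.
By linearity: E[X] = 36315 · (1/2) = C(270, 2) · (1/2) = 36315/2 = 36315/2 ≈ 18157.500000.

E[X] = 36315/2 = 18157.500000.


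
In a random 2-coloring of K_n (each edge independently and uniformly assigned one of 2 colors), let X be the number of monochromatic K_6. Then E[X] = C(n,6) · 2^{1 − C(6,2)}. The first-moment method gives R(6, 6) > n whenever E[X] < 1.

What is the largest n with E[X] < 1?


We need C(n, 6) · 2^{1 − 15} < 1, i.e. C(n, 6) < 2^{15 − 1} = 16384.
Check values of n near the boundary:
  n = 16: C(16, 6) = 8008; 8008 < 16384? YES
  n = 17: C(17, 6) = 12376; 12376 < 16384? YES
  n = 18: C(18, 6) = 18564; 18564 < 16384? NO
The largest n with C(n, 6) < 16384 is n = 17 (where E[X] = 1547/2048 ≈ 0.755371). Hence R(6, 6) > 17, i.e. R(6, 6) ≥ 18.

Largest n = 17; hence R(6, 6) > 17.


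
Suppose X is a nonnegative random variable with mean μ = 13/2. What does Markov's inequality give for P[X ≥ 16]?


μ = E[X] = 13/2, a = 16.
Markov: P[X ≥ 16] ≤ μ/a = (13/2)/16 = 13/32.
Numerically: ≈ 0.4062.
(Since a = 16 > μ = 6.5000, the bound 13/32 is < 1 and informative.)

P[X ≥ 16] ≤ 13/32 ≈ 0.4062.


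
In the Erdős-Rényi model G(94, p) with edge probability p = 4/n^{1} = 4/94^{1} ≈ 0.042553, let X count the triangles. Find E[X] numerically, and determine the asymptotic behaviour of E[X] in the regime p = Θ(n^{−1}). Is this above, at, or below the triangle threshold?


Number of potential triangles: C(94, 3) = 134044.
Each occurs with probability p³ ≈ (0.042553)³ ≈ 7.7054217e-05.
By linearity: E[X] = C(94, 3)·p³ ≈ 134044 · 7.7054217e-05 ≈ 10.32866.
Here α = 1, so p = 4/n is exactly at the triangle threshold p ~ 1/n. Asymptotically E[X] → c³/6 = 4³/6 = 32/3 ≈ 10.66667, a bounded constant. In this regime the triangle count is asymptotically Poisson(c³/6).

E[X] ≈ 10.32866; in regime p = Θ(1/n^{1}) E[X] stays bounded (at the triangle threshold p ~ 1/n).


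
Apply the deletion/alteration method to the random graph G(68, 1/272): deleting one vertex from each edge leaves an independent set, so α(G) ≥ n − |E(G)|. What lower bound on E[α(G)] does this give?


E[|E(G)|] = C(68, 2)·p = 2278 · (1/272) = 67/8.
E[α(G)] ≥ n − E[|E(G)|] = 68 − 67/8 = 477/8.
Numerically: ≈ 59.625000.
(This is only a lower bound; the true E[α(G)] may be larger.)

E[α(G)] ≥ 477/8 ≈ 59.625000.


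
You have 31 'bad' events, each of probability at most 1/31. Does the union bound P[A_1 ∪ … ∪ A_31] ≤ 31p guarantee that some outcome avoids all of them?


Union bound: P[∪_{i=1}^{31} A_i] ≤ Σ_i P[A_i] ≤ 31·p = 31·(1/31) = 1.
Numerically: 1 ≈ 1.0000000.
Is 1 < 1? NO.
Since the bound 1 is ≥ 1, the union bound is uninformative here; it does NOT by itself certify existence.

31·p = 1 ≈ 1.0000000; existence NOT certified by the union bound.


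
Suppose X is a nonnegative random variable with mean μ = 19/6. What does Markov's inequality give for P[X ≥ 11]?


μ = E[X] = 19/6, a = 11.
Markov: P[X ≥ 11] ≤ μ/a = (19/6)/11 = 19/66.
Numerically: ≈ 0.28788.
(Since a = 11 > μ = 3.16667, the bound 19/66 is < 1 and informative.)

P[X ≥ 11] ≤ 19/66 ≈ 0.28788.


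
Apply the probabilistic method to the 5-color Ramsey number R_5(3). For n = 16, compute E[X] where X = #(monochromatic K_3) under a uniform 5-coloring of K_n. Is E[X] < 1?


E[X] = C(16, 3) · 5^{1 − 3} = 560 · 5^{−2} = 560/25.
As a reduced fraction: E[X] = 112/5 ≈ 22.4000.
Is E[X] < 1? NO.
Since E[X] ≥ 1, the first-moment bound is inconclusive at n = 16; it does NOT by itself certify R_5(3) > 16.

E[X] = 112/5 ≈ 22.4000; E[X] ≥ 1; first-moment method inconclusive here.


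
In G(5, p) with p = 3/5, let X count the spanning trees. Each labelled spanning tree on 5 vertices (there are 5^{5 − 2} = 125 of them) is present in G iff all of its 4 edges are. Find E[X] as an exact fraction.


K_5 has 5^{5 − 2} = 125 labelled spanning trees.
For each such spanning tree H, let X_H = 1 if all 4 edges of H are present in G. Then P[X_H = 1] = p^{4} = (3/5)^{4} = 81/625.
Summing the indicators: E[X] = Σ_H E[X_H] = 125 · p^{4} = 125 · 81/625 = 81/5.
Numerically: E[X] ≈ 16.2.

E[X] = 125 · (3/5)^{4} = 81/5 ≈ 16.2.


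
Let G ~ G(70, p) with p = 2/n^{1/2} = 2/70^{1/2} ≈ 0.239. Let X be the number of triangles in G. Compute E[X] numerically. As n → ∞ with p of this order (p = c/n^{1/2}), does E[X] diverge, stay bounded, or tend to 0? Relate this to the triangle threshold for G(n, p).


Number of potential triangles: C(70, 3) = 54740.
Each occurs with probability p³ ≈ (0.239)³ ≈ 1.365976e-02.
By linearity: E[X] = C(70, 3)·p³ ≈ 54740 · 1.365976e-02 ≈ 747.7350.
Since α = 1/2 < 1, p = c/n^{1/2} ≫ 1/n is above the triangle threshold p ~ 1/n. Asymptotically E[X] ~ (c³/6)·n^{3(1−α)} = (2³/6)·n^{1.5} → ∞; triangles are abundant w.h.p.

E[X] ≈ 747.7350; in regime p = Θ(1/n^{1/2}) E[X] diverges (above the triangle threshold p ~ 1/n).


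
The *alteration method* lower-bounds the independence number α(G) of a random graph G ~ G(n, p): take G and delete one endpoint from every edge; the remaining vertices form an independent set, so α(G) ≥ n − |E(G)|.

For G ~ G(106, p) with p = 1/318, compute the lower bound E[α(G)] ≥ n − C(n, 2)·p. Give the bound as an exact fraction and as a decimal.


E[|E(G)|] = C(106, 2)·p = 5565 · (1/318) = 35/2.
E[α(G)] ≥ n − E[|E(G)|] = 106 − 35/2 = 177/2.
Numerically: ≈ 88.5000.
(This is only a lower bound; the true E[α(G)] may be larger.)

E[α(G)] ≥ 177/2 ≈ 88.5000.


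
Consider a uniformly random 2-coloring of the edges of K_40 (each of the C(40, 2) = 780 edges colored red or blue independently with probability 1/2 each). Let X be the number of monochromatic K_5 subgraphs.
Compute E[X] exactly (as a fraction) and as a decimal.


Let X = Σ_S X_S over the C(40, 5) = 658008 subsets S of size 5, where X_S = 1 if the K_5 on S is monochromatic.
For a fixed S, the K_5 on S has C(5, 2) = 10 edges. P[all 10 edges red] = (1/2)^10, and likewise for blue, so P[monochromatic] = 2·(1/2)^10 = 2^{1 − 10} = 1/512.
Summing: E[X] = C(40, 5) · 2^{1 − 10} = 658008 · 1/512 = 82251/64.
Numerically: E[X] ≈ 1285.172.

E[X] = C(40,5)·2^(1−C(5,2)) = 82251/64 ≈ 1285.172.


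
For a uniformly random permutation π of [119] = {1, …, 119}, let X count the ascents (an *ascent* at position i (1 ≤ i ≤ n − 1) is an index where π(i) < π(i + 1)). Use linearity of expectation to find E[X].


Write X = Σ X_I over i = 1, …, 118, with X_I the indicator of one ascent.
There are 118 indicators.
For each fixed i, the pair (π(i), π(i+1)) is a uniformly random ordered pair of distinct values from {1, …, 119}; by symmetry P[π(i) < π(i+1)] = 1/2.
By linearity: E[X] = 118 · (1/2) = (119 − 1) · (1/2) = 59 ≈ 59.000.

E[X] = 59 = 59.000.


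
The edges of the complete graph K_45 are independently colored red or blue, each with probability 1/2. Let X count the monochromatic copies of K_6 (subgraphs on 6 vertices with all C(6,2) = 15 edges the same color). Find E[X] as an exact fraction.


Let X = Σ_S X_S over the C(45, 6) = 8145060 subsets S of size 6, where X_S = 1 if the K_6 on S is monochromatic.
For a fixed S, the K_6 on S has C(6, 2) = 15 edges. P[all 15 edges red] = (1/2)^15, and likewise for blue, so P[monochromatic] = 2·(1/2)^15 = 2^{1 − 15} = 1/16384.
By linearity of expectation: E[X] = C(45, 6) · 2^{1 − 15} = 8145060 · 1/16384 = 2036265/4096.
Numerically: E[X] ≈ 497.1350.

E[X] = C(45,6)·2^(1−C(6,2)) = 2036265/4096 ≈ 497.1350.


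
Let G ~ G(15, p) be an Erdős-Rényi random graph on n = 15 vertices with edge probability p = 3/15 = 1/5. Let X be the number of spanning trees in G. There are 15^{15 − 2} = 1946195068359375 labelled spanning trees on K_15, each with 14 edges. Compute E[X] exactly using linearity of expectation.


K_15 has 15^{15 − 2} = 1946195068359375 labelled spanning trees.
For each such spanning tree H, let X_H = 1 if all 14 edges of H are present in G. Then P[X_H = 1] = p^{14} = (1/5)^{14} = 1/6103515625.
By linearity: E[X] = Σ_H E[X_H] = 1946195068359375 · p^{14} = 1946195068359375 · 1/6103515625 = 1594323/5.
Numerically: E[X] ≈ 318865.

E[X] = 1946195068359375 · (1/5)^{14} = 1594323/5 ≈ 318865.


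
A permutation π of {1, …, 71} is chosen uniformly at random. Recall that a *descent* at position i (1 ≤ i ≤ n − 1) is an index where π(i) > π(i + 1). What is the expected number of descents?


Write X = Σ X_I over i = 1, …, 70, with X_I the indicator of one descent.
There are 70 indicators.
For each fixed i, the pair (π(i), π(i+1)) is a uniformly random ordered pair of distinct values from {1, …, 71}; by symmetry P[π(i) > π(i+1)] = 1/2.
By linearity: E[X] = 70 · (1/2) = (71 − 1) · (1/2) = 35 ≈ 35.00000.

E[X] = 35 = 35.00000.


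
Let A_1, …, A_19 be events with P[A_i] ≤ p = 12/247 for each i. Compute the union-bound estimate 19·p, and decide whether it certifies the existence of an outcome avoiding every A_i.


Union bound: P[∪_{i=1}^{19} A_i] ≤ Σ_i P[A_i] ≤ 19·p = 19·(12/247) = 12/13.
Numerically: 12/13 ≈ 0.92308.
Is 12/13 < 1? YES.
Since P[∪ A_i] ≤ 12/13 < 1, the complement has P[∩ A_i^c] ≥ 1 − 12/13 = 1/13 > 0, so some outcome avoids every A_i.

19·p = 12/13 ≈ 0.92308; existence CERTIFIED by the union bound.


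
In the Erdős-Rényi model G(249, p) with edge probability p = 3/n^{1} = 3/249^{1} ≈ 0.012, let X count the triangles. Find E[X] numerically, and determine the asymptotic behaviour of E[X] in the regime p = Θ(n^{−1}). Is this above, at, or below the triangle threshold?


Number of potential triangles: C(249, 3) = 2542124.
Each occurs with probability p³ ≈ (0.012)³ ≈ 1.74890e-06.
By linearity: E[X] = C(249, 3)·p³ ≈ 2542124 · 1.74890e-06 ≈ 4.446.
Here α = 1, so p = 3/n is exactly at the triangle threshold p ~ 1/n. Asymptotically E[X] → c³/6 = 3³/6 = 9/2 ≈ 4.500, a bounded constant. In this regime the triangle count is asymptotically Poisson(c³/6).

E[X] ≈ 4.446; in regime p = Θ(1/n^{1}) E[X] stays bounded (at the triangle threshold p ~ 1/n).


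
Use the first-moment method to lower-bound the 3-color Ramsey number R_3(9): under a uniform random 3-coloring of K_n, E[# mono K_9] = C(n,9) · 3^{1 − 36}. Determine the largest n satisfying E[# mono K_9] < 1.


We need C(n, 9) · 3^{1 − 36} < 1, i.e. C(n, 9) < 3^{36 − 1} = 50031545098999707.
Check values of n near the boundary:
  n = 297: C(297, 9) = 43842345008337645; 43842345008337645 < 50031545098999707? YES
  n = 298: C(298, 9) = 45207677551849890; 45207677551849890 < 50031545098999707? YES
  n = 299: C(299, 9) = 46610674441390059; 46610674441390059 < 50031545098999707? YES
  n = 300: C(300, 9) = 48052241692154700; 48052241692154700 < 50031545098999707? YES
  n = 301: C(301, 9) = 49533303936090975; 49533303936090975 < 50031545098999707? YES
  n = 302: C(302, 9) = 51054804739588650; 51054804739588650 < 50031545098999707? NO
  n = 303: C(303, 9) = 52617706925494425; 52617706925494425 < 50031545098999707? NO
  n = 304: C(304, 9) = 54222992899492560; 54222992899492560 < 50031545098999707? NO
The largest n with C(n, 9) < 50031545098999707 is n = 301 (where E[X] = 16511101312030325/16677181699666569 ≈ 0.99004). Hence R_3(9) > 301, i.e. R_3(9) ≥ 302.

Largest n = 301; hence R_3(9) > 301.


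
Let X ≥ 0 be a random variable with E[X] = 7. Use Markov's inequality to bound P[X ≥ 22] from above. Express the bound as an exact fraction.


μ = E[X] = 7, a = 22.
Markov: P[X ≥ 22] ≤ μ/a = (7)/22 = 7/22.
Numerically: ≈ 0.318182.
(Since a = 22 > μ = 7.000000, the bound 7/22 is < 1 and informative.)

P[X ≥ 22] ≤ 7/22 ≈ 0.318182.


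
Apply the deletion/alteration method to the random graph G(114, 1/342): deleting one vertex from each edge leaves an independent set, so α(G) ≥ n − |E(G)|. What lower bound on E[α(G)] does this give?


E[|E(G)|] = C(114, 2)·p = 6441 · (1/342) = 113/6.
E[α(G)] ≥ n − E[|E(G)|] = 114 − 113/6 = 571/6.
Numerically: ≈ 95.166667.
(This is only a lower bound; the true E[α(G)] may be larger.)

E[α(G)] ≥ 571/6 ≈ 95.166667.


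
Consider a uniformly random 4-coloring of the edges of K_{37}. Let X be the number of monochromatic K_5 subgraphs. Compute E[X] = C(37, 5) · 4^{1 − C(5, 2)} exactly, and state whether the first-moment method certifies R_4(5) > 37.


E[X] = C(37, 5) · 4^{1 − 10} = 435897 · 4^{−9} = 435897/262144.
As a reduced fraction: E[X] = 435897/262144 ≈ 1.66282.
Is E[X] < 1? NO.
Since E[X] ≥ 1, the first-moment bound is inconclusive at n = 37; it does NOT by itself certify R_4(5) > 37.

E[X] = 435897/262144 ≈ 1.66282; E[X] ≥ 1; first-moment method inconclusive here.


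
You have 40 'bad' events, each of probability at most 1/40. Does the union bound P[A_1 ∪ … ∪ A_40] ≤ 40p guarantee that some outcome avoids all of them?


Union bound: P[∪_{i=1}^{40} A_i] ≤ Σ_i P[A_i] ≤ 40·p = 40·(1/40) = 1.
Numerically: 1 ≈ 1.000.
Is 1 < 1? NO.
Since the bound 1 is ≥ 1, the union bound is uninformative here; it does NOT by itself certify existence.

40·p = 1 ≈ 1.000; existence NOT certified by the union bound.


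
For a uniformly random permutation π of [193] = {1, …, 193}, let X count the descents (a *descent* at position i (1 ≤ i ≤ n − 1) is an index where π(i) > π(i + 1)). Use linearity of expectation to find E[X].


Write X = Σ X_I over i = 1, …, 192, with X_I the indicator of one descent.
There are 192 indicators.
For each fixed i, the pair (π(i), π(i+1)) is a uniformly random ordered pair of distinct values from {1, …, 193}; by symmetry P[π(i) > π(i+1)] = 1/2.
By linearity: E[X] = 192 · (1/2) = (193 − 1) · (1/2) = 96 ≈ 96.0000.

E[X] = 96 = 96.0000.


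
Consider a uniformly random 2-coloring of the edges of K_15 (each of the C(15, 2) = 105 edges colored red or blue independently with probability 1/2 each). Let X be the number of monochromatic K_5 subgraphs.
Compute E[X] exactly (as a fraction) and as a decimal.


Let X = Σ_S X_S over the C(15, 5) = 3003 subsets S of size 5, where X_S = 1 if the K_5 on S is monochromatic.
For a fixed S, the K_5 on S has C(5, 2) = 10 edges. P[all 10 edges red] = (1/2)^10, and likewise for blue, so P[monochromatic] = 2·(1/2)^10 = 2^{1 − 10} = 1/512.
By linearity of expectation: E[X] = C(15, 5) · 2^{1 − 10} = 3003 · 1/512 = 3003/512.
Numerically: E[X] ≈ 5.865234.

E[X] = C(15,5)·2^(1−C(5,2)) = 3003/512 ≈ 5.865234.


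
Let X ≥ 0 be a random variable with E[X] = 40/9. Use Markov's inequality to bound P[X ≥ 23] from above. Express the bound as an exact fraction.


μ = E[X] = 40/9, a = 23.
Markov: P[X ≥ 23] ≤ μ/a = (40/9)/23 = 40/207.
Numerically: ≈ 0.19324.
(Since a = 23 > μ = 4.44444, the bound 40/207 is < 1 and informative.)

P[X ≥ 23] ≤ 40/207 ≈ 0.19324.


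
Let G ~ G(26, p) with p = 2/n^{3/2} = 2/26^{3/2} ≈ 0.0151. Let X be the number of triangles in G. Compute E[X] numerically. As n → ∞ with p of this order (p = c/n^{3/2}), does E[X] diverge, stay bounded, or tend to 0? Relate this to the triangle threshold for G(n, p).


Number of potential triangles: C(26, 3) = 2600.
Each occurs with probability p³ ≈ (0.0151)³ ≈ 3.43329e-06.
By linearity: E[X] = C(26, 3)·p³ ≈ 2600 · 3.43329e-06 ≈ 0.009.
Since α = 3/2 > 1, p = c/n^{3/2} = o(1/n) is below the triangle threshold p ~ 1/n. Asymptotically E[X] ~ (c³/6)·n^{3(1−α)} = (2³/6)·n^{-1.5} → 0, so by Markov's inequality G has no triangles w.h.p.

E[X] ≈ 0.009; in regime p = Θ(1/n^{3/2}) E[X] tends to 0 (below the triangle threshold p ~ 1/n).


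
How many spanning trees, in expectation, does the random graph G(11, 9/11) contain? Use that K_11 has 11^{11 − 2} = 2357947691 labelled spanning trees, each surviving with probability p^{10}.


K_11 has 11^{11 − 2} = 2357947691 labelled spanning trees.
For each such spanning tree H, let X_H = 1 if all 10 edges of H are present in G. Then P[X_H = 1] = p^{10} = (9/11)^{10} = 3486784401/25937424601.
Summing the indicators: E[X] = Σ_H E[X_H] = 2357947691 · p^{10} = 2357947691 · 3486784401/25937424601 = 3486784401/11.
Numerically: E[X] ≈ 3.1698e+08.

E[X] = 2357947691 · (9/11)^{10} = 3486784401/11 ≈ 3.1698e+08.


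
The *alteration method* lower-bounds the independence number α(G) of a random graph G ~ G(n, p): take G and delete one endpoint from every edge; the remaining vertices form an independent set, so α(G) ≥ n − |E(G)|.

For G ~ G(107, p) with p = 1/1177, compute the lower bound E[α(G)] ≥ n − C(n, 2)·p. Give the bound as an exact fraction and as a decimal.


E[|E(G)|] = C(107, 2)·p = 5671 · (1/1177) = 53/11.
E[α(G)] ≥ n − E[|E(G)|] = 107 − 53/11 = 1124/11.
Numerically: ≈ 102.182.
(This is only a lower bound; the true E[α(G)] may be larger.)

E[α(G)] ≥ 1124/11 ≈ 102.182.


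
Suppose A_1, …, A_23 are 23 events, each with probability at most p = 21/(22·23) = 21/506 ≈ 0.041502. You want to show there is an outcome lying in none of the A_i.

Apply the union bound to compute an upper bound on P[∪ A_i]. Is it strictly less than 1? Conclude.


Union bound: P[∪_{i=1}^{23} A_i] ≤ Σ_i P[A_i] ≤ 23·p = 23·(21/506) = 21/22.
Numerically: 21/22 ≈ 0.954545.
Is 21/22 < 1? YES.
Since P[∪ A_i] ≤ 21/22 < 1, the complement has P[∩ A_i^c] ≥ 1 − 21/22 = 1/22 > 0, so some outcome avoids every A_i.

23·p = 21/22 ≈ 0.954545; existence CERTIFIED by the union bound.


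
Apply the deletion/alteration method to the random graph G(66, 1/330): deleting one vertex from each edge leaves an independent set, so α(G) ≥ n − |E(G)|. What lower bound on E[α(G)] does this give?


E[|E(G)|] = C(66, 2)·p = 2145 · (1/330) = 13/2.
E[α(G)] ≥ n − E[|E(G)|] = 66 − 13/2 = 119/2.
Numerically: ≈ 59.500.
(This is only a lower bound; the true E[α(G)] may be larger.)

E[α(G)] ≥ 119/2 ≈ 59.500.


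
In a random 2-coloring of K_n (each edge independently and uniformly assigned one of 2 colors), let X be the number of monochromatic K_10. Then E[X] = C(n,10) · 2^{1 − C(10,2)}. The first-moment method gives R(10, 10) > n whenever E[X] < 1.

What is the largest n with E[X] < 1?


We need C(n, 10) · 2^{1 − 45} < 1, i.e. C(n, 10) < 2^{45 − 1} = 17592186044416.
Check values of n near the boundary:
  n = 96: C(96, 10) = 11279926456656; 11279926456656 < 17592186044416? YES
  n = 97: C(97, 10) = 12576469727536; 12576469727536 < 17592186044416? YES
  n = 98: C(98, 10) = 14005614014756; 14005614014756 < 17592186044416? YES
  n = 99: C(99, 10) = 15579278510796; 15579278510796 < 17592186044416? YES
  n = 100: C(100, 10) = 17310309456440; 17310309456440 < 17592186044416? YES
  n = 101: C(101, 10) = 19212541264840; 19212541264840 < 17592186044416? NO
  n = 102: C(102, 10) = 21300860967540; 21300860967540 < 17592186044416? NO
The largest n with C(n, 10) < 17592186044416 is n = 100 (where E[X] = 2163788682055/2199023255552 ≈ 0.98398). Hence R(10, 10) > 100, i.e. R(10, 10) ≥ 101.

Largest n = 100; hence R(10, 10) > 100.


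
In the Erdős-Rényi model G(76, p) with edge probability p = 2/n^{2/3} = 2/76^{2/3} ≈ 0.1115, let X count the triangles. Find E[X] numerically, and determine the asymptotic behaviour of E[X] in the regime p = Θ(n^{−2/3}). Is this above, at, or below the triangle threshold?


Number of potential triangles: C(76, 3) = 70300.
Each occurs with probability p³ ≈ (0.1115)³ ≈ 1.385042e-03.
By linearity: E[X] = C(76, 3)·p³ ≈ 70300 · 1.385042e-03 ≈ 97.3684.
Since α = 2/3 < 1, p = c/n^{2/3} ≫ 1/n is above the triangle threshold p ~ 1/n. Asymptotically E[X] ~ (c³/6)·n^{3(1−α)} = (2³/6)·n^{1} → ∞; triangles are abundant w.h.p.

E[X] ≈ 97.3684; in regime p = Θ(1/n^{2/3}) E[X] diverges (above the triangle threshold p ~ 1/n).


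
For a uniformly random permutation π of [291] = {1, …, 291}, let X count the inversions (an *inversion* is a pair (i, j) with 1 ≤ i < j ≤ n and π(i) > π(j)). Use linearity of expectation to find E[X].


Write X = Σ X_I over the C(291, 2) = 42195 pairs i < j, with X_I the indicator of one inversion.
There are 42195 indicators.
For each fixed pair i < j, the values π(i) and π(j) are two distinct elements of {1, …, 291} in uniformly random order; by symmetry P[π(i) > π(j)] = 1/2.
By linearity: E[X] = 42195 · (1/2) = C(291, 2) · (1/2) = 42195/2 = 42195/2 ≈ 21097.5000.

E[X] = 42195/2 = 21097.5000.


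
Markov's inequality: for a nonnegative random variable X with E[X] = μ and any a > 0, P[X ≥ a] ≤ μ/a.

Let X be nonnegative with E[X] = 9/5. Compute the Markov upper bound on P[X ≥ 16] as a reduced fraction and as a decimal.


μ = E[X] = 9/5, a = 16.
Markov: P[X ≥ 16] ≤ μ/a = (9/5)/16 = 9/80.
Numerically: ≈ 0.113.
(Since a = 16 > μ = 1.800, the bound 9/80 is < 1 and informative.)

P[X ≥ 16] ≤ 9/80 ≈ 0.113.


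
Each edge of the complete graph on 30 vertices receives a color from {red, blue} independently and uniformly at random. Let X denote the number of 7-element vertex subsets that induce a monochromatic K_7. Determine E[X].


Let X = Σ_S X_S over the C(30, 7) = 2035800 subsets S of size 7, where X_S = 1 if the K_7 on S is monochromatic.
For a fixed S, the K_7 on S has C(7, 2) = 21 edges. P[all 21 edges red] = (1/2)^21, and likewise for blue, so P[monochromatic] = 2·(1/2)^21 = 2^{1 − 21} = 1/1048576.
Summing: E[X] = C(30, 7) · 2^{1 − 21} = 2035800 · 1/1048576 = 254475/131072.
Numerically: E[X] ≈ 1.94149.

E[X] = C(30,7)·2^(1−C(7,2)) = 254475/131072 ≈ 1.94149.


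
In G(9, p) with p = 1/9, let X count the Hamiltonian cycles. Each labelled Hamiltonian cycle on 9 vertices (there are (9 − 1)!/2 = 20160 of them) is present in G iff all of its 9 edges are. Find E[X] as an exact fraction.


K_9 has (9 − 1)!/2 = 20160 labelled Hamiltonian cycles.
For each such Hamiltonian cycle H, let X_H = 1 if all 9 edges of H are present in G. Then P[X_H = 1] = p^{9} = (1/9)^{9} = 1/387420489.
By linearity of expectation: E[X] = Σ_H E[X_H] = 20160 · p^{9} = 20160 · 1/387420489 = 2240/43046721.
Numerically: E[X] ≈ 5.2036e-05.

E[X] = 20160 · (1/9)^{9} = 2240/43046721 ≈ 5.2036e-05.


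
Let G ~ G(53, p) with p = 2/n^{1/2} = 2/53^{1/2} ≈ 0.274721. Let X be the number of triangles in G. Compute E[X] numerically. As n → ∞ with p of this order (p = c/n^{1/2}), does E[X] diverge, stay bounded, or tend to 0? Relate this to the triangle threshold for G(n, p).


Number of potential triangles: C(53, 3) = 23426.
Each occurs with probability p³ ≈ (0.274721)³ ≈ 2.07336700e-02.
By linearity: E[X] = C(53, 3)·p³ ≈ 23426 · 2.07336700e-02 ≈ 485.706954.
Since α = 1/2 < 1, p = c/n^{1/2} ≫ 1/n is above the triangle threshold p ~ 1/n. Asymptotically E[X] ~ (c³/6)·n^{3(1−α)} = (2³/6)·n^{1.5} → ∞; triangles are abundant w.h.p.

E[X] ≈ 485.706954; in regime p = Θ(1/n^{1/2}) E[X] diverges (above the triangle threshold p ~ 1/n).


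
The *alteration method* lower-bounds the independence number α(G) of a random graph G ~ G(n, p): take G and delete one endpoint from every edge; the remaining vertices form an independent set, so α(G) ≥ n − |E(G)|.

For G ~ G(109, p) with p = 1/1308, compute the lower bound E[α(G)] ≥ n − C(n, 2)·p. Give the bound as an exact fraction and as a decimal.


E[|E(G)|] = C(109, 2)·p = 5886 · (1/1308) = 9/2.
E[α(G)] ≥ n − E[|E(G)|] = 109 − 9/2 = 209/2.
Numerically: ≈ 104.500.
(This is only a lower bound; the true E[α(G)] may be larger.)

E[α(G)] ≥ 209/2 ≈ 104.500.


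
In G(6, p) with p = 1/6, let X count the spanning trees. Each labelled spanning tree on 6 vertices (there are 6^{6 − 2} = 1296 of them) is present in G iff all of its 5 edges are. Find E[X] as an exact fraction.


K_6 has 6^{6 − 2} = 1296 labelled spanning trees.
For each such spanning tree H, let X_H = 1 if all 5 edges of H are present in G. Then P[X_H = 1] = p^{5} = (1/6)^{5} = 1/7776.
By linearity of expectation: E[X] = Σ_H E[X_H] = 1296 · p^{5} = 1296 · 1/7776 = 1/6.
Numerically: E[X] ≈ 0.167.

E[X] = 1296 · (1/6)^{5} = 1/6 ≈ 0.167.


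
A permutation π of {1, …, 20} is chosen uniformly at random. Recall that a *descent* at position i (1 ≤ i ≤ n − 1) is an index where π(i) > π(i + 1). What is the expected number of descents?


Write X = Σ X_I over i = 1, …, 19, with X_I the indicator of one descent.
There are 19 indicators.
For each fixed i, the pair (π(i), π(i+1)) is a uniformly random ordered pair of distinct values from {1, …, 20}; by symmetry P[π(i) > π(i+1)] = 1/2.
By linearity: E[X] = 19 · (1/2) = (20 − 1) · (1/2) = 19/2 ≈ 9.5000.

E[X] = 19/2 = 9.5000.


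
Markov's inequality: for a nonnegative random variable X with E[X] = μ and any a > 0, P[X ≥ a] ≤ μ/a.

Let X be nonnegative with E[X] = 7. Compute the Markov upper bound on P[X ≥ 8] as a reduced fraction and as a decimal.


μ = E[X] = 7, a = 8.
Markov: P[X ≥ 8] ≤ μ/a = (7)/8 = 7/8.
Numerically: ≈ 0.8750.
(Since a = 8 > μ = 7.0000, the bound 7/8 is < 1 and informative.)

P[X ≥ 8] ≤ 7/8 ≈ 0.8750.


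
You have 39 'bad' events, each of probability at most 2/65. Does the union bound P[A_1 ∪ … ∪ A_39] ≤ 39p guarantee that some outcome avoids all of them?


Union bound: P[∪_{i=1}^{39} A_i] ≤ Σ_i P[A_i] ≤ 39·p = 39·(2/65) = 6/5.
Numerically: 6/5 ≈ 1.2000000.
Is 6/5 < 1? NO.
Since the bound 6/5 is ≥ 1, the union bound is uninformative here; it does NOT by itself certify existence.

39·p = 6/5 ≈ 1.2000000; existence NOT certified by the union bound.


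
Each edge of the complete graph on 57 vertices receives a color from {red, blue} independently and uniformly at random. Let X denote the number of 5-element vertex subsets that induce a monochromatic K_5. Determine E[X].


Let X = Σ_S X_S over the C(57, 5) = 4187106 subsets S of size 5, where X_S = 1 if the K_5 on S is monochromatic.
For a fixed S, the K_5 on S has C(5, 2) = 10 edges. P[all 10 edges red] = (1/2)^10, and likewise for blue, so P[monochromatic] = 2·(1/2)^10 = 2^{1 − 10} = 1/512.
Summing: E[X] = C(57, 5) · 2^{1 − 10} = 4187106 · 1/512 = 2093553/256.
Numerically: E[X] ≈ 8177.9414.

E[X] = C(57,5)·2^(1−C(5,2)) = 2093553/256 ≈ 8177.9414.


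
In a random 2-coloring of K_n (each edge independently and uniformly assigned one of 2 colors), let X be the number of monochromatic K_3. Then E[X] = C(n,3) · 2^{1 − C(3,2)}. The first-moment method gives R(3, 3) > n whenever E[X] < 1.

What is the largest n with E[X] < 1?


We need C(n, 3) · 2^{1 − 3} < 1, i.e. C(n, 3) < 2^{3 − 1} = 4.
Check values of n near the boundary:
  n = 3: C(3, 3) = 1; 1 < 4? YES
  n = 4: C(4, 3) = 4; 4 < 4? NO
  n = 5: C(5, 3) = 10; 10 < 4? NO
  n = 6: C(6, 3) = 20; 20 < 4? NO
The largest n with C(n, 3) < 4 is n = 3 (where E[X] = 1/4 ≈ 0.2500000). Hence R(3, 3) > 3, i.e. R(3, 3) ≥ 4.

Largest n = 3; hence R(3, 3) > 3.


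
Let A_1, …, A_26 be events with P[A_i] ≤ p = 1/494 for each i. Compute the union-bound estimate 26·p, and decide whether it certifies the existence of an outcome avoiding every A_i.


Union bound: P[∪_{i=1}^{26} A_i] ≤ Σ_i P[A_i] ≤ 26·p = 26·(1/494) = 1/19.
Numerically: 1/19 ≈ 0.05263.
Is 1/19 < 1? YES.
Since P[∪ A_i] ≤ 1/19 < 1, the complement has P[∩ A_i^c] ≥ 1 − 1/19 = 18/19 > 0, so some outcome avoids every A_i.

26·p = 1/19 ≈ 0.05263; existence CERTIFIED by the union bound.


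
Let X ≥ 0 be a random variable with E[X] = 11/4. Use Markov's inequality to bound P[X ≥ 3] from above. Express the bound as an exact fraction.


μ = E[X] = 11/4, a = 3.
Markov: P[X ≥ 3] ≤ μ/a = (11/4)/3 = 11/12.
Numerically: ≈ 0.91667.
(Since a = 3 > μ = 2.75000, the bound 11/12 is < 1 and informative.)

P[X ≥ 3] ≤ 11/12 ≈ 0.91667.


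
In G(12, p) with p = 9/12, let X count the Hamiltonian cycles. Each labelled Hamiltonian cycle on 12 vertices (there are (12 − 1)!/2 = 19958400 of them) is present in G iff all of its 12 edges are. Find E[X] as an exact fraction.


K_12 has (12 − 1)!/2 = 19958400 labelled Hamiltonian cycles.
For each such Hamiltonian cycle H, let X_H = 1 if all 12 edges of H are present in G. Then P[X_H = 1] = p^{12} = (3/4)^{12} = 531441/16777216.
By linearity: E[X] = Σ_H E[X_H] = 19958400 · p^{12} = 19958400 · 531441/16777216 = 82864937925/131072.
Numerically: E[X] ≈ 6.32e+05.

E[X] = 19958400 · (3/4)^{12} = 82864937925/131072 ≈ 6.32e+05.


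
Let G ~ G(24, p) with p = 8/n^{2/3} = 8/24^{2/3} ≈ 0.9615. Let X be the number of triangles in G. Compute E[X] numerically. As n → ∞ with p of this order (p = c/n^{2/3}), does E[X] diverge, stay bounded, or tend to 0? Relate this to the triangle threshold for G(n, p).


Number of potential triangles: C(24, 3) = 2024.
Each occurs with probability p³ ≈ (0.9615)³ ≈ 8.8888889e-01.
By linearity: E[X] = C(24, 3)·p³ ≈ 2024 · 8.8888889e-01 ≈ 1799.11111.
Since α = 2/3 < 1, p = c/n^{2/3} ≫ 1/n is above the triangle threshold p ~ 1/n. Asymptotically E[X] ~ (c³/6)·n^{3(1−α)} = (8³/6)·n^{1} → ∞; triangles are abundant w.h.p.

E[X] ≈ 1799.11111; in regime p = Θ(1/n^{2/3}) E[X] diverges (above the triangle threshold p ~ 1/n).


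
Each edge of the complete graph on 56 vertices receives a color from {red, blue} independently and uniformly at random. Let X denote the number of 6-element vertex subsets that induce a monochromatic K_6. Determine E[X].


Let X = Σ_S X_S over the C(56, 6) = 32468436 subsets S of size 6, where X_S = 1 if the K_6 on S is monochromatic.
For a fixed S, the K_6 on S has C(6, 2) = 15 edges. P[all 15 edges red] = (1/2)^15, and likewise for blue, so P[monochromatic] = 2·(1/2)^15 = 2^{1 − 15} = 1/16384.
Summing: E[X] = C(56, 6) · 2^{1 − 15} = 32468436 · 1/16384 = 8117109/4096.
Numerically: E[X] ≈ 1981.7161.

E[X] = C(56,6)·2^(1−C(6,2)) = 8117109/4096 ≈ 1981.7161.


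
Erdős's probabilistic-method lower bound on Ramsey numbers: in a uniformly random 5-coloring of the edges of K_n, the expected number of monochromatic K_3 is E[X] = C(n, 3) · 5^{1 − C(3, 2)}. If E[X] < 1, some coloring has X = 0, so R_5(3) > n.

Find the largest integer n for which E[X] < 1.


We need C(n, 3) · 5^{1 − 3} < 1, i.e. C(n, 3) < 5^{3 − 1} = 25.
Check values of n near the boundary:
  n = 3: C(3, 3) = 1; 1 < 25? YES
  n = 4: C(4, 3) = 4; 4 < 25? YES
  n = 5: C(5, 3) = 10; 10 < 25? YES
  n = 6: C(6, 3) = 20; 20 < 25? YES
  n = 7: C(7, 3) = 35; 35 < 25? NO
  n = 8: C(8, 3) = 56; 56 < 25? NO
The largest n with C(n, 3) < 25 is n = 6 (where E[X] = 4/5 ≈ 0.800000). Hence R_5(3) > 6, i.e. R_5(3) ≥ 7.

Largest n = 6; hence R_5(3) > 6.


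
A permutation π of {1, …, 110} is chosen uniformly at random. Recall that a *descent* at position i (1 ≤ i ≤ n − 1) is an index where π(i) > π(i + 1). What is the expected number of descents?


Write X = Σ X_I over i = 1, …, 109, with X_I the indicator of one descent.
There are 109 indicators.
For each fixed i, the pair (π(i), π(i+1)) is a uniformly random ordered pair of distinct values from {1, …, 110}; by symmetry P[π(i) > π(i+1)] = 1/2.
By linearity: E[X] = 109 · (1/2) = (110 − 1) · (1/2) = 109/2 ≈ 54.500.

E[X] = 109/2 = 54.500.


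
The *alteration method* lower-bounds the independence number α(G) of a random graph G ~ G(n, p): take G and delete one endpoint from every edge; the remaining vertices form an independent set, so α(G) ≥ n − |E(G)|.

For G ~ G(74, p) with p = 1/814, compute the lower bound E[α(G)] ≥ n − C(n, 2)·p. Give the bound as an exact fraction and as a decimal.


E[|E(G)|] = C(74, 2)·p = 2701 · (1/814) = 73/22.
E[α(G)] ≥ n − E[|E(G)|] = 74 − 73/22 = 1555/22.
Numerically: ≈ 70.681818.
(This is only a lower bound; the true E[α(G)] may be larger.)

E[α(G)] ≥ 1555/22 ≈ 70.681818.


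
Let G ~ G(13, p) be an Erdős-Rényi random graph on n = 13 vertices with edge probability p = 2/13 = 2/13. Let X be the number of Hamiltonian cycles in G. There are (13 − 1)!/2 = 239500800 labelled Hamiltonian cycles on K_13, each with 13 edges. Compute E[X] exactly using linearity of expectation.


K_13 has (13 − 1)!/2 = 239500800 labelled Hamiltonian cycles.
For each such Hamiltonian cycle H, let X_H = 1 if all 13 edges of H are present in G. Then P[X_H = 1] = p^{13} = (2/13)^{13} = 8192/302875106592253.
Summing the indicators: E[X] = Σ_H E[X_H] = 239500800 · p^{13} = 239500800 · 8192/302875106592253 = 1961990553600/302875106592253.
Numerically: E[X] ≈ 0.00648.

E[X] = 239500800 · (2/13)^{13} = 1961990553600/302875106592253 ≈ 0.00648.


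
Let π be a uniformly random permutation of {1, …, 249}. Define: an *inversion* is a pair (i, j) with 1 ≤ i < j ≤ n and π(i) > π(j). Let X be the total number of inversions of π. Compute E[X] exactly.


Write X = Σ X_I over the C(249, 2) = 30876 pairs i < j, with X_I the indicator of one inversion.
There are 30876 indicators.
For each fixed pair i < j, the values π(i) and π(j) are two distinct elements of {1, …, 249} in uniformly random order; by symmetry P[π(i) > π(j)] = 1/2.
By linearity: E[X] = 30876 · (1/2) = C(249, 2) · (1/2) = 30876/2 = 15438 ≈ 15438.000.

E[X] = 15438 = 15438.000.


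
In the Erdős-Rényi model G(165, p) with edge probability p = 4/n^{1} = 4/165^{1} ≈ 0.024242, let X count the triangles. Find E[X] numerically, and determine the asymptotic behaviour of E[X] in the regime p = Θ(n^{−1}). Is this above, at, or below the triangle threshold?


Number of potential triangles: C(165, 3) = 735130.
Each occurs with probability p³ ≈ (0.024242)³ ≈ 1.4247155e-05.
By linearity: E[X] = C(165, 3)·p³ ≈ 735130 · 1.4247155e-05 ≈ 10.47351.
Here α = 1, so p = 4/n is exactly at the triangle threshold p ~ 1/n. Asymptotically E[X] → c³/6 = 4³/6 = 32/3 ≈ 10.66667, a bounded constant. In this regime the triangle count is asymptotically Poisson(c³/6).

E[X] ≈ 10.47351; in regime p = Θ(1/n^{1}) E[X] stays bounded (at the triangle threshold p ~ 1/n).
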